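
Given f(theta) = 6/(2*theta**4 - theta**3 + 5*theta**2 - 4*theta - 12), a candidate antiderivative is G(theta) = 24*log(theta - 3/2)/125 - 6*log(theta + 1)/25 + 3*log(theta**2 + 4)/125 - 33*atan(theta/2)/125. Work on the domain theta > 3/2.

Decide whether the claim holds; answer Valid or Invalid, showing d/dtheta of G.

Valid. The derivative of G reproduces f.

d/dtheta[G] = 6/(2*theta**4 - theta**3 + 5*theta**2 - 4*theta - 12)
This equals f(theta) exactly, so the claim holds.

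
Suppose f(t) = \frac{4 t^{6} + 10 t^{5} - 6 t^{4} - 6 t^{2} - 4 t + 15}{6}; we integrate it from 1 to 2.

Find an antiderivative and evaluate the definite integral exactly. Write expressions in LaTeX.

For F(t) to be correct the identity F'(t) - f(t) = 0 must hold.
F(t) = \frac{2 t^{7}}{21} + \frac{5 t^{6}}{18} - \frac{t^{5}}{5} - \frac{t^{3}}{3} - \frac{t^{2}}{3} + \frac{5 t}{2} is an antiderivative of f.
Check: d/dt[\frac{2 t^{7}}{21} + \frac{5 t^{6}}{18} - \frac{t^{5}}{5} - \frac{t^{3}}{3} - \frac{t^{2}}{3} + \frac{5 t}{2}] = \frac{2 t^{6}}{3} + \frac{5 t^{5}}{3} - t^{4} - t^{2} - \frac{2 t}{3} + \frac{5}{2}, which equals f(t).
F(2) = \frac{7739}{315}; F(1) = \frac{632}{315}.
Integral = F(2) - F(1) = \frac{2369}{105}.

Antiderivative: F(t) = \frac{2 t^{7}}{21} + \frac{5 t^{6}}{18} - \frac{t^{5}}{5} - \frac{t^{3}}{3} - \frac{t^{2}}{3} + \frac{5 t}{2}; value = \frac{2369}{105}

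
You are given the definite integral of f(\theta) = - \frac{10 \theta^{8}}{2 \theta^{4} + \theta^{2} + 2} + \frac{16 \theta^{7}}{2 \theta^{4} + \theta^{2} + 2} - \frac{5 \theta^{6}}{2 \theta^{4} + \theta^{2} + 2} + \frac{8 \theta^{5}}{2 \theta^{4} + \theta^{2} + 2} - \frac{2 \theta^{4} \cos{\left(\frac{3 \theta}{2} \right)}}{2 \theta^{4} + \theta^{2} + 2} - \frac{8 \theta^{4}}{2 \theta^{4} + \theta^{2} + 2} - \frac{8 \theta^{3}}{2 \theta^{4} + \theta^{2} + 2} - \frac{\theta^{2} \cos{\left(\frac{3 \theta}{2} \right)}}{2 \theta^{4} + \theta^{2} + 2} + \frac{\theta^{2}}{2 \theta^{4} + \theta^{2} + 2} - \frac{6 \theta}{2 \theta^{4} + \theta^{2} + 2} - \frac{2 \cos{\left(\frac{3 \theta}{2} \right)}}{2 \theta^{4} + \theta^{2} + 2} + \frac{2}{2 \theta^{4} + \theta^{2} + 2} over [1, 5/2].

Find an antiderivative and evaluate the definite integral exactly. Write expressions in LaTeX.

The integrand splits into summands that can be handled one at a time.
F(\theta) = - \frac{3 \theta^{5} - 6 \theta^{4} - 3 \theta + 9 \log{\left(\theta^{4} + \frac{\theta^{2}}{2} + 1 \right)} + 2 \sin{\left(\frac{3 \theta}{2} \right)}}{3} is an antiderivative of f.
Check: d/d\theta[- \frac{3 \theta^{5} - 6 \theta^{4} - 3 \theta + 9 \log{\left(\theta^{4} + \frac{\theta^{2}}{2} + 1 \right)} + 2 \sin{\left(\frac{3 \theta}{2} \right)}}{3}] = \frac{- 10 \theta^{8} + 16 \theta^{7} - 5 \theta^{6} + 8 \theta^{5} - 2 \theta^{4} \cos{\left(\frac{3 \theta}{2} \right)} - 8 \theta^{4} - 8 \theta^{3} - \theta^{2} \cos{\left(\frac{3 \theta}{2} \right)} + \theta^{2} - 6 \theta - 2 \cos{\left(\frac{3 \theta}{2} \right)} + 2}{2 \theta^{4} + \theta^{2} + 2}, which equals f(\theta).
F(5/2) = - \frac{545}{32} - 3 \log{\left(\frac{691}{16} \right)} - \frac{2 \sin{\left(\frac{15}{4} \right)}}{3}; F(1) = - 3 \log{\left(\frac{5}{2} \right)} - \frac{2 \sin{\left(\frac{3}{2} \right)}}{3} + 2.
Integral = F(5/2) - F(1) = - \frac{609}{32} - 3 \log{\left(\frac{691}{16} \right)} - \frac{2 \sin{\left(\frac{15}{4} \right)}}{3} + \frac{2 \sin{\left(\frac{3}{2} \right)}}{3} + 3 \log{\left(\frac{5}{2} \right)}.

Antiderivative: F(\theta) = - \frac{3 \theta^{5} - 6 \theta^{4} - 3 \theta + 9 \log{\left(\theta^{4} + \frac{\theta^{2}}{2} + 1 \right)} + 2 \sin{\left(\frac{3 \theta}{2} \right)}}{3}; value = - \frac{609}{32} - 3 \log{\left(\frac{691}{16} \right)} - \frac{2 \sin{\left(\frac{15}{4} \right)}}{3} + \frac{2 \sin{\left(\frac{3}{2} \right)}}{3} + 3 \log{\left(\frac{5}{2} \right)}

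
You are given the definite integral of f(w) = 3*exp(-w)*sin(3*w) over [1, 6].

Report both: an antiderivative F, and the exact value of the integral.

Antiderivative: F(w) = (-3*sin(3*w) - 9*cos(3*w))*exp(-w)/10; value = 9*exp(-1)*cos(3)/10 - 9*exp(-6)*cos(18)/10 - 3*exp(-6)*sin(18)/10 + 3*exp(-1)*sin(3)/10

Check any antiderivative F(w) by computing F'(w) and comparing it with f(w).
F(w) = (-3*sin(3*w) - 9*cos(3*w))*exp(-w)/10 is an antiderivative of f.
Check: d/dw[(-3*sin(3*w) - 9*cos(3*w))*exp(-w)/10] = 3*exp(-w)*sin(3*w) = f(w).
F(6) = -9*exp(-6)*cos(18)/10 - 3*exp(-6)*sin(18)/10; F(1) = -3*exp(-1)*sin(3)/10 - 9*exp(-1)*cos(3)/10.
Integral = F(6) - F(1) = 9*exp(-1)*cos(3)/10 - 9*exp(-6)*cos(18)/10 - 3*exp(-6)*sin(18)/10 + 3*exp(-1)*sin(3)/10.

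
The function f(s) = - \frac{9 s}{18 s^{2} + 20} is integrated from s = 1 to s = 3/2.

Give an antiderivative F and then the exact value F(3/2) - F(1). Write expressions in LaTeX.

The substitution u = \frac{3 s^{2}}{2} + \frac{5}{3} works: f is exactly (dF/du)*(du/ds) for that inner function.
F(s) = - \frac{\log{\left(9 s^{2} + 10 \right)}}{4} is an antiderivative of f.
Check: d/ds[- \frac{\log{\left(9 s^{2} + 10 \right)}}{4}] = - \frac{9 s}{18 s^{2} + 20} = f(s).
F(3/2) = - \frac{\log{\left(\frac{121}{4} \right)}}{4}; F(1) = - \frac{\log{\left(19 \right)}}{4}.
Integral = F(3/2) - F(1) = - \frac{\log{\left(\frac{121}{24} \right)}}{4} + \frac{\log{\left(\frac{19}{6} \right)}}{4}.

Antiderivative: F(s) = - \frac{\log{\left(9 s^{2} + 10 \right)}}{4}; value = - \frac{\log{\left(\frac{121}{24} \right)}}{4} + \frac{\log{\left(\frac{19}{6} \right)}}{4}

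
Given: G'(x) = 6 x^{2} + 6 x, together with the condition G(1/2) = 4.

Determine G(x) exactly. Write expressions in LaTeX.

Integrate term by term and add the pieces.
A general antiderivative is 2 x^{3} + 3 x^{2} + 4 + C.
The condition gives C = 4 - (5) = -1.
So G(x) = 2 x^{3} + 3 x^{2} + 3.
Check: d/dx[2 x^{3} + 3 x^{2} + 3] = 6 x^{2} + 6 x = G'(x).

G(x) = 2 x^{3} + 3 x^{2} + 3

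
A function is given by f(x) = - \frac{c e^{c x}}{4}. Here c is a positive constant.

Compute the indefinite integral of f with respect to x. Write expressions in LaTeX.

F(x) = - \frac{e^{c x}}{4} + C

For F(x) to be correct the identity F'(x) - f(x) = 0 must hold.
Check: d/dx[- \frac{e^{c x}}{4}] = - \frac{c e^{c x}}{4} = f(x).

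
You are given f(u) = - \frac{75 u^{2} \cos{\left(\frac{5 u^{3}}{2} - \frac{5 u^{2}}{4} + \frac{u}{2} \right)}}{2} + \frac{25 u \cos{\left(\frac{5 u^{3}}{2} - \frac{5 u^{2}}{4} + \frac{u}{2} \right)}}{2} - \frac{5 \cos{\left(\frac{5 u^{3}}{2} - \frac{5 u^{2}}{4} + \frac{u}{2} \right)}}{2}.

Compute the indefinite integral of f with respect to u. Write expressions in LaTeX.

The substitution w = \frac{5 u^{3}}{2} - \frac{5 u^{2}}{4} + \frac{u}{2} works: f is exactly (dF/dw)*(dw/du) for that inner function.
Check: d/du[- 5 \sin{\left(\frac{5 u^{3}}{2} - \frac{5 u^{2}}{4} + \frac{u}{2} \right)}] = - \frac{75 u^{2} \cos{\left(\frac{5 u^{3}}{2} - \frac{5 u^{2}}{4} + \frac{u}{2} \right)}}{2} + \frac{25 u \cos{\left(\frac{5 u^{3}}{2} - \frac{5 u^{2}}{4} + \frac{u}{2} \right)}}{2} - \frac{5 \cos{\left(\frac{5 u^{3}}{2} - \frac{5 u^{2}}{4} + \frac{u}{2} \right)}}{2} = f(u).

F(u) = - 5 \sin{\left(\frac{5 u^{3}}{2} - \frac{5 u^{2}}{4} + \frac{u}{2} \right)} + C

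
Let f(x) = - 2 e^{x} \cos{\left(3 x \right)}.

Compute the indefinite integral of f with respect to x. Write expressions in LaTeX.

F(x) = - \frac{\left(3 \sin{\left(3 x \right)} + \cos{\left(3 x \right)}\right) e^{x}}{5} + C

An antiderivative F(x) passes only if d/dx[F] lands on f(x) exactly.
Check: d/dx[- \frac{\left(3 \sin{\left(3 x \right)} + \cos{\left(3 x \right)}\right) e^{x}}{5}] = - 2 e^{x} \cos{\left(3 x \right)} = f(x).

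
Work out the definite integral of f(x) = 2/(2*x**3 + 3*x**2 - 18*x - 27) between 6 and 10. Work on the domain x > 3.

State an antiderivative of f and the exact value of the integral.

Antiderivative: F(x) = log(x - 3)/27 - 4*log(x + 3/2)/27 + log(x + 3)/9; value = -4*log(23/2)/27 - log(9)/9 - log(3)/27 + log(7)/27 + log(13)/9 + 4*log(15/2)/27

Factor the denominator ((x - 3)*(x + 3)*(2*x + 3)) and decompose: f = -8/(27*(2*x + 3)) + 1/(9*(x + 3)) + 1/(27*(x - 3)); each piece integrates to a log, atan, or power term.
F(x) = log(x - 3)/27 - 4*log(x + 3/2)/27 + log(x + 3)/9 is an antiderivative of f.
Check: d/dx[log(x - 3)/27 - 4*log(x + 3/2)/27 + log(x + 3)/9] = 2/(2*x**3 + 3*x**2 - 18*x - 27) = f(x).
F(10) = -4*log(23/2)/27 + log(7)/27 + log(13)/9; F(6) = -4*log(15/2)/27 + log(3)/27 + log(9)/9.
Integral = F(10) - F(6) = -4*log(23/2)/27 - log(9)/9 - log(3)/27 + log(7)/27 + log(13)/9 + 4*log(15/2)/27.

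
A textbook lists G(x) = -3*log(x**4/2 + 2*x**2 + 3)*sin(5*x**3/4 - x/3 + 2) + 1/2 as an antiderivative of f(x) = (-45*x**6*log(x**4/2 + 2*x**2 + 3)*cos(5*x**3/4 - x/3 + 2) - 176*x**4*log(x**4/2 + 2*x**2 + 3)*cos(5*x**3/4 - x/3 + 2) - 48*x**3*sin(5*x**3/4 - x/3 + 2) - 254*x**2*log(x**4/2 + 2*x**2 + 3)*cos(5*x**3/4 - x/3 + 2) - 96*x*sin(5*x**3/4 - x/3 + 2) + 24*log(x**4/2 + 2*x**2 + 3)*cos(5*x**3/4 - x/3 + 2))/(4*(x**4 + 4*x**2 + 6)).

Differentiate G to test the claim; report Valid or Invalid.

Valid - the claim checks out under differentiation.

d/dx[G] = (-45*x**6*log(x**4/2 + 2*x**2 + 3)*cos(5*x**3/4 - x/3 + 2) - 176*x**4*log(x**4/2 + 2*x**2 + 3)*cos(5*x**3/4 - x/3 + 2) - 48*x**3*sin(5*x**3/4 - x/3 + 2) - 254*x**2*log(x**4/2 + 2*x**2 + 3)*cos(5*x**3/4 - x/3 + 2) - 96*x*sin(5*x**3/4 - x/3 + 2) + 24*log(x**4/2 + 2*x**2 + 3)*cos(5*x**3/4 - x/3 + 2))/(4*x**4 + 16*x**2 + 24)
This equals f(x) exactly, so the claim holds.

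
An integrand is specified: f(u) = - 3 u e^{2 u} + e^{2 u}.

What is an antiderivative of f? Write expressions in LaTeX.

f has the shape v'r + vr' for v = \frac{5}{4} - \frac{3 u}{2} and r = e^{2 u} — it is the derivative of the product v*r.
Check: d/du[- \frac{3 u e^{2 u}}{2} + \frac{5 e^{2 u}}{4}] = - 3 u e^{2 u} + e^{2 u} = f(u).

An antiderivative is F(u) = - \frac{3 u e^{2 u}}{2} + \frac{5 e^{2 u}}{4}.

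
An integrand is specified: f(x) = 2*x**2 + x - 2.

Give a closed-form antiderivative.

An antiderivative is F(x) = 2*x**3/3 + x**2/2 - 2*x.

Integrate term by term and add the pieces.
Check: d/dx[2*x**3/3 + x**2/2 - 2*x] = 2*x**2 + x - 2 = f(x).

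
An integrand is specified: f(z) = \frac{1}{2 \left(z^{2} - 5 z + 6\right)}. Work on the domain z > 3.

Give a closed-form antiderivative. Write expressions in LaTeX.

An antiderivative is F(z) = - \frac{- \log{\left(z - 3 \right)} + \log{\left(z - 2 \right)}}{2}.

The denominator factors as 2 \left(z - 3\right) \left(z - 2\right); partial fractions split f into directly integrable pieces: - \frac{1}{2 \left(z - 2\right)} + \frac{1}{2 \left(z - 3\right)}.
Check: d/dz[- \frac{- \log{\left(z - 3 \right)} + \log{\left(z - 2 \right)}}{2}] = \frac{1}{2 z^{2} - 10 z + 12}, which equals f(z).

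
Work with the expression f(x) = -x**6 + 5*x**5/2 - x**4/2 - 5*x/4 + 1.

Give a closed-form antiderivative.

The integrand splits into summands that can be handled one at a time.
Check: d/dx[x*(-120*x**6 + 350*x**5 - 84*x**4 - 525*x + 840)/840] = -x**6 + 5*x**5/2 - x**4/2 - 5*x/4 + 1 = f(x).

An antiderivative is F(x) = x*(-120*x**6 + 350*x**5 - 84*x**4 - 525*x + 840)/840.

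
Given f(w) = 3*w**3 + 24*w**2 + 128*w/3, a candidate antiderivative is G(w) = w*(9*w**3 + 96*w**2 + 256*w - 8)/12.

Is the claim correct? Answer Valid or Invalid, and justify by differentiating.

d/dw[G] = 3*w**3 + 24*w**2 + 128*w/3 - 2/3
d/dw[G] - f(w) = -2/3 != 0.

Invalid: d/dw[G] - f = -2/3, which is not 0.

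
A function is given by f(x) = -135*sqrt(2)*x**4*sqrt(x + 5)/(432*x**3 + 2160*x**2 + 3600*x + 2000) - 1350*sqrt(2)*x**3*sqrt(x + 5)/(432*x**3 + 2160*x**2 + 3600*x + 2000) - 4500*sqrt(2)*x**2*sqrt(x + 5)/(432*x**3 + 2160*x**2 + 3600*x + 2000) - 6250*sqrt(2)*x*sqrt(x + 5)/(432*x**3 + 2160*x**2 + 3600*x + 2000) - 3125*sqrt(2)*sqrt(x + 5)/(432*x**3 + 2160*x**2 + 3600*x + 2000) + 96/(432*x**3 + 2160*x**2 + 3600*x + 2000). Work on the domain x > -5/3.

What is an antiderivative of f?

An antiderivative is F(x) = -(9*sqrt(2)*x**4*sqrt(x + 5) + 120*sqrt(2)*x**3*sqrt(x + 5) + 550*sqrt(2)*x**2*sqrt(x + 5) + 1000*sqrt(2)*x*sqrt(x + 5) + 625*sqrt(2)*sqrt(x + 5) + 8)/(8*(3*x + 5)**2).

The integrand splits into summands that can be handled one at a time.
Check: d/dx[-(9*sqrt(2)*x**4*sqrt(x + 5) + 120*sqrt(2)*x**3*sqrt(x + 5) + 550*sqrt(2)*x**2*sqrt(x + 5) + 1000*sqrt(2)*x*sqrt(x + 5) + 625*sqrt(2)*sqrt(x + 5) + 8)/(8*(3*x + 5)**2)] = (-135*sqrt(2)*x**5 - 2025*sqrt(2)*x**4 - 11250*sqrt(2)*x**3 - 28750*sqrt(2)*x**2 - 34375*sqrt(2)*x + 96*sqrt(x + 5) - 15625*sqrt(2))/(432*x**3*sqrt(x + 5) + 2160*x**2*sqrt(x + 5) + 3600*x*sqrt(x + 5) + 2000*sqrt(x + 5)), which equals f(x).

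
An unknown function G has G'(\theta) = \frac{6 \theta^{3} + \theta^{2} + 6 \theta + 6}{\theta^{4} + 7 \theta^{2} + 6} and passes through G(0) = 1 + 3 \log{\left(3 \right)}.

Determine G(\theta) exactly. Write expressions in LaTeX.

G(\theta) = 3 \log{\left(\frac{\theta^{2}}{2} + 3 \right)} + \operatorname{atan}{\left(\theta \right)} + 1

Recover the given G'(\theta) by differentiating a candidate G(\theta); any mismatch rules it out.
A general antiderivative is 3 \log{\left(\frac{\theta^{2}}{2} + 3 \right)} + \operatorname{atan}{\left(\theta \right)} + C.
The condition gives C = 1 + 3 \log{\left(3 \right)} - (3 \log{\left(3 \right)}) = 1.
So G(\theta) = 3 \log{\left(\frac{\theta^{2}}{2} + 3 \right)} + \operatorname{atan}{\left(\theta \right)} + 1.
Check: d/d\theta[3 \log{\left(\frac{\theta^{2}}{2} + 3 \right)} + \operatorname{atan}{\left(\theta \right)} + 1] = \frac{6 \theta^{3} + \theta^{2} + 6 \theta + 6}{\theta^{4} + 7 \theta^{2} + 6} = G'(\theta).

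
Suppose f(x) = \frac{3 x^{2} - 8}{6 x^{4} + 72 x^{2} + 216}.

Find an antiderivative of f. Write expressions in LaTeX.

An antiderivative is F(x) = \frac{5 \sqrt{6} x^{2} \operatorname{atan}{\left(\frac{\sqrt{6} x}{6} \right)} - 78 x + 30 \sqrt{6} \operatorname{atan}{\left(\frac{\sqrt{6} x}{6} \right)}}{216 \left(x^{2} + 6\right)}.

An antiderivative F(x) passes only if d/dx[F] lands on f(x) exactly.
Check: d/dx[\frac{5 \sqrt{6} x^{2} \operatorname{atan}{\left(\frac{\sqrt{6} x}{6} \right)} - 78 x + 30 \sqrt{6} \operatorname{atan}{\left(\frac{\sqrt{6} x}{6} \right)}}{216 \left(x^{2} + 6\right)}] = \frac{3 x^{2} - 8}{6 x^{4} + 72 x^{2} + 216} = f(x).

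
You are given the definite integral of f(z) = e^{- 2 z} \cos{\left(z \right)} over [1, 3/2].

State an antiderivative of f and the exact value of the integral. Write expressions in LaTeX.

A first test for any F(z): its z-derivative must equal f(z) identically.
F(z) = \frac{\left(\sin{\left(z \right)} - 2 \cos{\left(z \right)}\right) e^{- 2 z}}{5} is an antiderivative of f.
Check: d/dz[\frac{\left(\sin{\left(z \right)} - 2 \cos{\left(z \right)}\right) e^{- 2 z}}{5}] = e^{- 2 z} \cos{\left(z \right)} = f(z).
F(3/2) = - \frac{2 \cos{\left(\frac{3}{2} \right)}}{5 e^{3}} + \frac{\sin{\left(\frac{3}{2} \right)}}{5 e^{3}}; F(1) = - \frac{2 \cos{\left(1 \right)}}{5 e^{2}} + \frac{\sin{\left(1 \right)}}{5 e^{2}}.
Integral = F(3/2) - F(1) = - \frac{\sin{\left(1 \right)}}{5 e^{2}} - \frac{2 \cos{\left(\frac{3}{2} \right)}}{5 e^{3}} + \frac{\sin{\left(\frac{3}{2} \right)}}{5 e^{3}} + \frac{2 \cos{\left(1 \right)}}{5 e^{2}}.

Antiderivative: F(z) = \frac{\left(\sin{\left(z \right)} - 2 \cos{\left(z \right)}\right) e^{- 2 z}}{5}; value = - \frac{\sin{\left(1 \right)}}{5 e^{2}} - \frac{2 \cos{\left(\frac{3}{2} \right)}}{5 e^{3}} + \frac{\sin{\left(\frac{3}{2} \right)}}{5 e^{3}} + \frac{2 \cos{\left(1 \right)}}{5 e^{2}}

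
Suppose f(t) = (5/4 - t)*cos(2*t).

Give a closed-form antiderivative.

An antiderivative is F(t) = -t*sin(2*t)/2 + 5*sin(2*t)/8 - cos(2*t)/4.

A candidate is checked by its d/dt: the result must match f(t).
Check: d/dt[-t*sin(2*t)/2 + 5*sin(2*t)/8 - cos(2*t)/4] = -t*cos(2*t) + 5*cos(2*t)/4, which equals f(t).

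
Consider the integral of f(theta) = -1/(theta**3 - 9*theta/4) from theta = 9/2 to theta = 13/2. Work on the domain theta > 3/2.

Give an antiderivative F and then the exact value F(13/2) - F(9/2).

Antiderivative: F(theta) = -2*(-2*log(theta) + log(4*theta**2 - 9))/9; value = -2*log(160)/9 - 4*log(9/2)/9 + 4*log(13/2)/9 + 2*log(72)/9

Factor the denominator (theta*(2*theta - 3)*(2*theta + 3)) and decompose: f = -4/(9*(2*theta + 3)) - 4/(9*(2*theta - 3)) + 4/(9*theta); each piece integrates to a log, atan, or power term.
F(theta) = -2*(-2*log(theta) + log(4*theta**2 - 9))/9 is an antiderivative of f.
Check: d/dtheta[-2*(-2*log(theta) + log(4*theta**2 - 9))/9] = -4/(4*theta**3 - 9*theta), which equals f(theta).
F(13/2) = -2*log(160)/9 + 4*log(13/2)/9; F(9/2) = -2*log(72)/9 + 4*log(9/2)/9.
Integral = F(13/2) - F(9/2) = -2*log(160)/9 - 4*log(9/2)/9 + 4*log(13/2)/9 + 2*log(72)/9.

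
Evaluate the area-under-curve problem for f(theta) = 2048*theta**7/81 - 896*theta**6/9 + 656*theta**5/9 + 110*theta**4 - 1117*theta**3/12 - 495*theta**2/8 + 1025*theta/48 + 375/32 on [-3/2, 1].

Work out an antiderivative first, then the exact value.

The substitution u = -4*theta**2/3 + 3*theta/2 + 5/4 works: f is exactly (dF/du)*(du/dtheta) for that inner function.
F(theta) = 256*theta**8/81 - 128*theta**7/9 + 328*theta**6/27 + 22*theta**5 - 1117*theta**4/48 - 165*theta**3/8 + 1025*theta**2/96 + 375*theta/32 is an antiderivative of f.
Check: d/dtheta[256*theta**8/81 - 128*theta**7/9 + 328*theta**6/27 + 22*theta**5 - 1117*theta**4/48 - 165*theta**3/8 + 1025*theta**2/96 + 375*theta/32] = 2048*theta**7/81 - 896*theta**6/9 + 656*theta**5/9 + 110*theta**4 - 1117*theta**3/12 - 495*theta**2/8 + 1025*theta/48 + 375/32 = f(theta).
F(1) = 257/162; F(-3/2) = 64911/256.
Integral = F(1) - F(-3/2) = -5224895/20736.

Antiderivative: F(theta) = 256*theta**8/81 - 128*theta**7/9 + 328*theta**6/27 + 22*theta**5 - 1117*theta**4/48 - 165*theta**3/8 + 1025*theta**2/96 + 375*theta/32; value = -5224895/20736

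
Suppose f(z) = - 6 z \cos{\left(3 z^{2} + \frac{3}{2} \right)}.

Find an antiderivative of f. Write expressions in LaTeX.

f matches the chain-rule pattern g'(h)*h' with inner function h(z) = 3 z^{2} + \frac{3}{2}; substituting u = h(z) collapses the integral.
Check: d/dz[- \sin{\left(3 z^{2} + \frac{3}{2} \right)}] = - 6 z \cos{\left(3 z^{2} + \frac{3}{2} \right)} = f(z).

An antiderivative is F(z) = - \sin{\left(3 z^{2} + \frac{3}{2} \right)}.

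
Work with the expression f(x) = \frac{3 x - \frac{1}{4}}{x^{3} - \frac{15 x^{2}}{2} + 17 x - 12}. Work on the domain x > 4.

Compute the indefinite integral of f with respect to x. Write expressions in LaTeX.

Factor the denominator (2 \left(x - 4\right) \left(x - 2\right) \left(2 x - 3\right)) and decompose: f = \frac{34}{5 \left(2 x - 3\right)} - \frac{23}{4 \left(x - 2\right)} + \frac{47}{20 \left(x - 4\right)}; each piece integrates to a log, atan, or power term.
Check: d/dx[- \frac{- 47 \log{\left(x - 4 \right)} + 115 \log{\left(x - 2 \right)} - 68 \log{\left(x - \frac{3}{2} \right)}}{20}] = \frac{12 x - 1}{4 x^{3} - 30 x^{2} + 68 x - 48}, which equals f(x).

F(x) = - \frac{- 47 \log{\left(x - 4 \right)} + 115 \log{\left(x - 2 \right)} - 68 \log{\left(x - \frac{3}{2} \right)}}{20} + C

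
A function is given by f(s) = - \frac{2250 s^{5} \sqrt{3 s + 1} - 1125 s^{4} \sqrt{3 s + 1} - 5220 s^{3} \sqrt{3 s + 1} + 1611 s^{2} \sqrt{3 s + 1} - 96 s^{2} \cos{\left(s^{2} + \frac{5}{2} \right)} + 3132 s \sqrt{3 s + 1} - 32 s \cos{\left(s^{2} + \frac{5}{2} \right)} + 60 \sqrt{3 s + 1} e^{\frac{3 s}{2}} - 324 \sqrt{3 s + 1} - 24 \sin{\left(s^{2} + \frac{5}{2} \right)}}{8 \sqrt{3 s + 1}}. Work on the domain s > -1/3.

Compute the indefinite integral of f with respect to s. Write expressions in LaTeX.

Since d/ds undoes antidifferentiation here, F'(s) = f(s) is required of F(s).
Check: d/ds[- \frac{375 s^{6}}{8} + \frac{225 s^{5}}{8} + \frac{1305 s^{4}}{8} - \frac{537 s^{3}}{8} - \frac{783 s^{2}}{4} + \frac{81 s}{2} + 2 \sqrt{3 s + 1} \sin{\left(s^{2} + \frac{5}{2} \right)} - 5 e^{\frac{3 s}{2}}] = \frac{- 2250 s^{5} \sqrt{3 s + 1} + 1125 s^{4} \sqrt{3 s + 1} + 5220 s^{3} \sqrt{3 s + 1} - 1611 s^{2} \sqrt{3 s + 1} + 96 s^{2} \cos{\left(s^{2} + \frac{5}{2} \right)} - 3132 s \sqrt{3 s + 1} + 32 s \cos{\left(s^{2} + \frac{5}{2} \right)} - 60 \sqrt{3 s + 1} e^{\frac{3 s}{2}} + 324 \sqrt{3 s + 1} + 24 \sin{\left(s^{2} + \frac{5}{2} \right)}}{8 \sqrt{3 s + 1}}, which equals f(s).

F(s) = - \frac{375 s^{6}}{8} + \frac{225 s^{5}}{8} + \frac{1305 s^{4}}{8} - \frac{537 s^{3}}{8} - \frac{783 s^{2}}{4} + \frac{81 s}{2} + 2 \sqrt{3 s + 1} \sin{\left(s^{2} + \frac{5}{2} \right)} - 5 e^{\frac{3 s}{2}} + C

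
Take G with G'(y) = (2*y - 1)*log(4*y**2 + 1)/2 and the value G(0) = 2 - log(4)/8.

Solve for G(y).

G(y) = y**2*log(4*y**2 + 1)/2 - y**2/2 - y*log(4*y**2 + 1)/2 + y + log(y**2 + 1/4)/8 - atan(2*y)/2 + 2

The proposed G(y) is checked by its d/dy: the result must match the given G'(y).
A general antiderivative is -y**2/2 + y + (y**2/2 - y/2)*log(4*y**2 + 1) + log(y**2 + 1/4)/8 - atan(2*y)/2 + C.
The condition gives C = 2 - log(4)/8 - (-log(4)/8) = 2.
So G(y) = y**2*log(4*y**2 + 1)/2 - y**2/2 - y*log(4*y**2 + 1)/2 + y + log(y**2 + 1/4)/8 - atan(2*y)/2 + 2.
Check: d/dy[y**2*log(4*y**2 + 1)/2 - y**2/2 - y*log(4*y**2 + 1)/2 + y + log(y**2 + 1/4)/8 - atan(2*y)/2 + 2] = y*log(4*y**2 + 1) - log(4*y**2 + 1)/2, which equals G'(y).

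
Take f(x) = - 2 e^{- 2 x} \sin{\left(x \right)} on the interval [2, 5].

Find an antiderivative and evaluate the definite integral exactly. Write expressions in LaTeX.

Whatever form F(x) takes, F'(x) = f(x) is non-negotiable.
F(x) = \frac{\left(4 \sin{\left(x \right)} + 2 \cos{\left(x \right)}\right) e^{- 2 x}}{5} is an antiderivative of f.
Check: d/dx[\frac{\left(4 \sin{\left(x \right)} + 2 \cos{\left(x \right)}\right) e^{- 2 x}}{5}] = - 2 e^{- 2 x} \sin{\left(x \right)} = f(x).
F(5) = \frac{4 \sin{\left(5 \right)}}{5 e^{10}} + \frac{2 \cos{\left(5 \right)}}{5 e^{10}}; F(2) = \frac{2 \cos{\left(2 \right)}}{5 e^{4}} + \frac{4 \sin{\left(2 \right)}}{5 e^{4}}.
Integral = F(5) - F(2) = - \frac{4 \sin{\left(2 \right)}}{5 e^{4}} + \frac{4 \sin{\left(5 \right)}}{5 e^{10}} + \frac{2 \cos{\left(5 \right)}}{5 e^{10}} - \frac{2 \cos{\left(2 \right)}}{5 e^{4}}.

Antiderivative: F(x) = \frac{\left(4 \sin{\left(x \right)} + 2 \cos{\left(x \right)}\right) e^{- 2 x}}{5}; value = - \frac{4 \sin{\left(2 \right)}}{5 e^{4}} + \frac{4 \sin{\left(5 \right)}}{5 e^{10}} + \frac{2 \cos{\left(5 \right)}}{5 e^{10}} - \frac{2 \cos{\left(2 \right)}}{5 e^{4}}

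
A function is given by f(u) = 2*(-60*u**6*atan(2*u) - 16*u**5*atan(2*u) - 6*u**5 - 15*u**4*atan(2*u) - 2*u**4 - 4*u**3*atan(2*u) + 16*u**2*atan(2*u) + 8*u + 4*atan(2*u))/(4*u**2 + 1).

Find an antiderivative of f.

An antiderivative is F(u) = -2*u*(u - 1)*(3*u**3 + 4*u**2 + 4*u + 4)*atan(2*u).

f has the shape v'r + vr' for v = -6*u**5 - 2*u**4 + 8*u and r = atan(2*u) — it is the derivative of the product v*r.
Check: d/du[-2*u*(u - 1)*(3*u**3 + 4*u**2 + 4*u + 4)*atan(2*u)] = (-120*u**6*atan(2*u) - 32*u**5*atan(2*u) - 12*u**5 - 30*u**4*atan(2*u) - 4*u**4 - 8*u**3*atan(2*u) + 32*u**2*atan(2*u) + 16*u + 8*atan(2*u))/(4*u**2 + 1), which equals f(u).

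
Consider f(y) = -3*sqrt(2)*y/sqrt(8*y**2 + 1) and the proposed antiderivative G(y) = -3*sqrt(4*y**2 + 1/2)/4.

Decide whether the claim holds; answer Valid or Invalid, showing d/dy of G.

Valid. The derivative of G reproduces f.

d/dy[G] = -3*sqrt(2)*y/sqrt(8*y**2 + 1)
This equals f(y) exactly, so the claim holds.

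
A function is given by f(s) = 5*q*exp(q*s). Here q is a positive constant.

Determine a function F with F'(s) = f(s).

An antiderivative F(s) passes only if d/ds[F] lands on f(s) exactly.
Check: d/ds[5*exp(q*s)] = 5*q*exp(q*s) = f(s).

An antiderivative is F(s) = 5*exp(q*s).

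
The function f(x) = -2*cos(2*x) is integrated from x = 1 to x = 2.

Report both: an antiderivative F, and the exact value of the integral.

Recover f(x) by differentiating a candidate F(x); any mismatch rules it out.
F(x) = -sin(2*x) is an antiderivative of f.
Check: d/dx[-sin(2*x)] = -2*cos(2*x) = f(x).
F(2) = -sin(4); F(1) = -sin(2).
Integral = F(2) - F(1) = -sin(4) + sin(2).

Antiderivative: F(x) = -sin(2*x); value = -sin(4) + sin(2)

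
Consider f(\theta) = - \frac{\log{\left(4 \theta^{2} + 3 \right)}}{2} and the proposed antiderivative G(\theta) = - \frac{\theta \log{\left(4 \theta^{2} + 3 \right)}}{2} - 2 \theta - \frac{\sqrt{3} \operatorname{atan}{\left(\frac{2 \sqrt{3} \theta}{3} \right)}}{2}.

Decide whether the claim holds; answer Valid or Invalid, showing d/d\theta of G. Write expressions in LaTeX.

Invalid: d/d\theta[G] - f = -3, which is not 0.

d/d\theta[G] = - \frac{\log{\left(4 \theta^{2} + 3 \right)}}{2} - 3
d/d\theta[G] - f(\theta) = -3 != 0.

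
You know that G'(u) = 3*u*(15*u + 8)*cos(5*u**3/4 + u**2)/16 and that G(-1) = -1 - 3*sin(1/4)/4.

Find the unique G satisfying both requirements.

G(u) = (3*sin(5*u**3/4 + u**2) - 4)/4

G'(u) matches the chain-rule pattern g'(h)*h' with inner function h(u) = 5*u**3/4 + u**2; substituting w = h(u) collapses the integral.
A general antiderivative is 3*sin(5*u**3/4 + u**2)/4 + C.
The condition gives C = -1 - 3*sin(1/4)/4 - (-3*sin(1/4)/4) = -1.
So G(u) = (3*sin(5*u**3/4 + u**2) - 4)/4.
Check: d/du[(3*sin(5*u**3/4 + u**2) - 4)/4] = 45*u**2*cos(5*u**3/4 + u**2)/16 + 3*u*cos(5*u**3/4 + u**2)/2, which equals G'(u).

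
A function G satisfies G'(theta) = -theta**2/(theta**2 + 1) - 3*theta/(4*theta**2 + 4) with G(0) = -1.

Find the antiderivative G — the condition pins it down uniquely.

The integrand splits into summands that can be handled one at a time.
A general antiderivative is -theta - 3*log(theta**2 + 1)/8 + atan(theta) + C.
The condition gives C = -1 - (0) = -1.
So G(theta) = (-8*theta - 3*log(theta**2 + 1) + 8*atan(theta) - 8)/8.
Check: d/dtheta[(-8*theta - 3*log(theta**2 + 1) + 8*atan(theta) - 8)/8] = (-4*theta**2 - 3*theta)/(4*theta**2 + 4), which equals G'(theta).

G(theta) = (-8*theta - 3*log(theta**2 + 1) + 8*atan(theta) - 8)/8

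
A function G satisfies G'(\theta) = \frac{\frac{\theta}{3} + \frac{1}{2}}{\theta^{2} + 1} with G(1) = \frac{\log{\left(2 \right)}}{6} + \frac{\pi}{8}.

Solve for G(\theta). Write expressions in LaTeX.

G(\theta) = \frac{\log{\left(\theta^{2} + 1 \right)}}{6} + \frac{\operatorname{atan}{\left(\theta \right)}}{2}

Recover the given G'(\theta) by differentiating a candidate G(\theta); any mismatch rules it out.
A general antiderivative is \frac{\log{\left(\theta^{2} + 1 \right)}}{6} + \frac{\operatorname{atan}{\left(\theta \right)}}{2} + C.
The condition gives C = \frac{\log{\left(2 \right)}}{6} + \frac{\pi}{8} - (\frac{\log{\left(2 \right)}}{6} + \frac{\pi}{8}) = 0.
So G(\theta) = \frac{\log{\left(\theta^{2} + 1 \right)}}{6} + \frac{\operatorname{atan}{\left(\theta \right)}}{2}.
Check: d/d\theta[\frac{\log{\left(\theta^{2} + 1 \right)}}{6} + \frac{\operatorname{atan}{\left(\theta \right)}}{2}] = \frac{2 \theta + 3}{6 \theta^{2} + 6}, which equals G'(\theta).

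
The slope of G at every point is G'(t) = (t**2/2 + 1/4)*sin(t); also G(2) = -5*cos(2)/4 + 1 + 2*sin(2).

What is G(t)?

The proposed G(t) is checked by its d/dt: the result must match the given G'(t).
A general antiderivative is -t**2*cos(t)/2 + t*sin(t) + 3*cos(t)/4 + C.
The condition gives C = -5*cos(2)/4 + 1 + 2*sin(2) - (-5*cos(2)/4 + 2*sin(2)) = 1.
So G(t) = -t**2*cos(t)/2 + t*sin(t) + 3*cos(t)/4 + 1.
Check: d/dt[-t**2*cos(t)/2 + t*sin(t) + 3*cos(t)/4 + 1] = t**2*sin(t)/2 + sin(t)/4, which equals G'(t).

G(t) = -t**2*cos(t)/2 + t*sin(t) + 3*cos(t)/4 + 1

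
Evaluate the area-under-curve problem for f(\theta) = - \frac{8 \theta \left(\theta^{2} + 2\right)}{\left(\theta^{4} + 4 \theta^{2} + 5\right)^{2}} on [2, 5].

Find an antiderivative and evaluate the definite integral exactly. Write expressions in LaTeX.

Antiderivative: F(\theta) = \frac{2}{\theta^{4} + 4 \theta^{2} + 5}; value = - \frac{693}{13505}

f matches the chain-rule pattern g'(h)*h' with inner function h(\theta) = \theta^{4} + 4 \theta^{2} + 5; substituting u = h(\theta) collapses the integral.
F(\theta) = \frac{2}{\theta^{4} + 4 \theta^{2} + 5} is an antiderivative of f.
Check: d/d\theta[\frac{2}{\theta^{4} + 4 \theta^{2} + 5}] = \frac{- 8 \theta^{3} - 16 \theta}{\theta^{8} + 8 \theta^{6} + 26 \theta^{4} + 40 \theta^{2} + 25}, which equals f(\theta).
F(5) = \frac{1}{365}; F(2) = \frac{2}{37}.
Integral = F(5) - F(2) = - \frac{693}{13505}.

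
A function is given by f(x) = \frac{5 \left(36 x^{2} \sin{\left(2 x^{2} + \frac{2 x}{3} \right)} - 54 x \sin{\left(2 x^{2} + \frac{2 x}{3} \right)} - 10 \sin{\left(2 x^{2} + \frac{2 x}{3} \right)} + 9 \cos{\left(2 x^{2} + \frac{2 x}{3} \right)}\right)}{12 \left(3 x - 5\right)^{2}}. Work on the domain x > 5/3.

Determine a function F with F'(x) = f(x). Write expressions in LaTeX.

f has the shape u'v + uv' for u = - \frac{5}{4 \left(3 x - 5\right)} and v = \cos{\left(2 x^{2} + \frac{2 x}{3} \right)} — it is the derivative of the product u*v.
Check: d/dx[- \frac{5 \cos{\left(2 x^{2} + \frac{2 x}{3} \right)}}{4 \left(3 x - 5\right)}] = \frac{180 x^{2} \sin{\left(2 x^{2} + \frac{2 x}{3} \right)} - 270 x \sin{\left(2 x^{2} + \frac{2 x}{3} \right)} - 50 \sin{\left(2 x^{2} + \frac{2 x}{3} \right)} + 45 \cos{\left(2 x^{2} + \frac{2 x}{3} \right)}}{108 x^{2} - 360 x + 300}, which equals f(x).

An antiderivative is F(x) = - \frac{5 \cos{\left(2 x^{2} + \frac{2 x}{3} \right)}}{4 \left(3 x - 5\right)}.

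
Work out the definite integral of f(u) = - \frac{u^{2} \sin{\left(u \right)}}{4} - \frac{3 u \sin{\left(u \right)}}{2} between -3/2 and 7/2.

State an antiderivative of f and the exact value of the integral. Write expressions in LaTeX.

Integrate term by term and add the pieces.
F(u) = \frac{u^{2} \cos{\left(u \right)} - 2 u \sin{\left(u \right)} + 6 u \cos{\left(u \right)} - 6 \sin{\left(u \right)} - 2 \cos{\left(u \right)}}{4} is an antiderivative of f.
Check: d/du[\frac{u^{2} \cos{\left(u \right)} - 2 u \sin{\left(u \right)} + 6 u \cos{\left(u \right)} - 6 \sin{\left(u \right)} - 2 \cos{\left(u \right)}}{4}] = - \frac{u^{2} \sin{\left(u \right)}}{4} - \frac{3 u \sin{\left(u \right)}}{2} = f(u).
F(7/2) = \frac{125 \cos{\left(\frac{7}{2} \right)}}{16} - \frac{13 \sin{\left(\frac{7}{2} \right)}}{4}; F(-3/2) = - \frac{35 \cos{\left(\frac{3}{2} \right)}}{16} + \frac{3 \sin{\left(\frac{3}{2} \right)}}{4}.
Integral = F(7/2) - F(-3/2) = \frac{125 \cos{\left(\frac{7}{2} \right)}}{16} - \frac{3 \sin{\left(\frac{3}{2} \right)}}{4} + \frac{35 \cos{\left(\frac{3}{2} \right)}}{16} - \frac{13 \sin{\left(\frac{7}{2} \right)}}{4}.

Antiderivative: F(u) = \frac{u^{2} \cos{\left(u \right)} - 2 u \sin{\left(u \right)} + 6 u \cos{\left(u \right)} - 6 \sin{\left(u \right)} - 2 \cos{\left(u \right)}}{4}; value = \frac{125 \cos{\left(\frac{7}{2} \right)}}{16} - \frac{3 \sin{\left(\frac{3}{2} \right)}}{4} + \frac{35 \cos{\left(\frac{3}{2} \right)}}{16} - \frac{13 \sin{\left(\frac{7}{2} \right)}}{4}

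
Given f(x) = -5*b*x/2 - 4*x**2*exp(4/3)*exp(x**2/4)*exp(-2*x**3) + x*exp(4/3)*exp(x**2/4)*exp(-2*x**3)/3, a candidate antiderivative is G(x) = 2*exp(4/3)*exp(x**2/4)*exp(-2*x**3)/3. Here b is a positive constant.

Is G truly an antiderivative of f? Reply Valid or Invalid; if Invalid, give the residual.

Invalid: d/dx[G] - f = 5*b*x/2, which is not 0.

d/dx[G] = (-12*x**2*exp(4/3)*exp(x**2/4) + x*exp(4/3)*exp(x**2/4))*exp(-2*x**3)/3
d/dx[G] - f(x) = 5*b*x/2 != 0.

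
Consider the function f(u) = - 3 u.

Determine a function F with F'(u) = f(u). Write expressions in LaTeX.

Check any antiderivative F(u) by computing F'(u) and comparing it with f(u).
Check: d/du[- \frac{3 u^{2}}{2}] = - 3 u = f(u).

An antiderivative is F(u) = - \frac{3 u^{2}}{2}.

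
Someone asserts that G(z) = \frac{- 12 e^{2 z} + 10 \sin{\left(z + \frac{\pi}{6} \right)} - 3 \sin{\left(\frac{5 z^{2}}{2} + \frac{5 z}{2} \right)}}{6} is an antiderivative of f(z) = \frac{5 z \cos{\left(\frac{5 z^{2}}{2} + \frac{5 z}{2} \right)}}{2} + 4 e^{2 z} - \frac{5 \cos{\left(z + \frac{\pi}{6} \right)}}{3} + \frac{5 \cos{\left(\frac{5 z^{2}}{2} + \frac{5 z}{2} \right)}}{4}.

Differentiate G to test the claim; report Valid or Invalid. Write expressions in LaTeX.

Invalid: d/dz[G] - f = - 5 z \cos{\left(\frac{5 z^{2}}{2} + \frac{5 z}{2} \right)} - 8 e^{2 z} + \frac{10 \cos{\left(z + \frac{\pi}{6} \right)}}{3} - \frac{5 \cos{\left(\frac{5 z^{2}}{2} + \frac{5 z}{2} \right)}}{2}, which is not 0.

d/dz[G] = - \frac{5 z \cos{\left(\frac{5 z^{2}}{2} + \frac{5 z}{2} \right)}}{2} - 4 e^{2 z} + \frac{5 \cos{\left(z + \frac{\pi}{6} \right)}}{3} - \frac{5 \cos{\left(\frac{5 z^{2}}{2} + \frac{5 z}{2} \right)}}{4}
d/dz[G] - f(z) = - 5 z \cos{\left(\frac{5 z^{2}}{2} + \frac{5 z}{2} \right)} - 8 e^{2 z} + \frac{10 \cos{\left(z + \frac{\pi}{6} \right)}}{3} - \frac{5 \cos{\left(\frac{5 z^{2}}{2} + \frac{5 z}{2} \right)}}{2} != 0.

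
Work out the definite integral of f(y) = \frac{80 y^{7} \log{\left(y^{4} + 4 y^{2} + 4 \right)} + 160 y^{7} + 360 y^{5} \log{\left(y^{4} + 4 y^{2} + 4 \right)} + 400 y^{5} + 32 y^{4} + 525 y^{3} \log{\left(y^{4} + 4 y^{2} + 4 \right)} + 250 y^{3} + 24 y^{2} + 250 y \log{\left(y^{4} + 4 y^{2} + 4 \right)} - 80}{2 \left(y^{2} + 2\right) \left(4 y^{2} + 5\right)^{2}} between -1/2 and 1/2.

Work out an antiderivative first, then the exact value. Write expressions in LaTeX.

An antiderivative F(y) passes only if d/dy[F] lands on f(y) exactly.
F(y) = \frac{5 y^{2} \log{\left(y^{4} + 4 y^{2} + 4 \right)}}{4} - \frac{2 y}{2 y^{2} + \frac{5}{2}} is an antiderivative of f.
Check: d/dy[\frac{5 y^{2} \log{\left(y^{4} + 4 y^{2} + 4 \right)}}{4} - \frac{2 y}{2 y^{2} + \frac{5}{2}}] = \frac{80 y^{7} \log{\left(y^{4} + 4 y^{2} + 4 \right)} + 160 y^{7} + 360 y^{5} \log{\left(y^{4} + 4 y^{2} + 4 \right)} + 400 y^{5} + 32 y^{4} + 525 y^{3} \log{\left(y^{4} + 4 y^{2} + 4 \right)} + 250 y^{3} + 24 y^{2} + 250 y \log{\left(y^{4} + 4 y^{2} + 4 \right)} - 80}{32 y^{6} + 144 y^{4} + 210 y^{2} + 100}, which equals f(y).
F(1/2) = - \frac{1}{3} + \frac{5 \log{\left(\frac{81}{16} \right)}}{16}; F(-1/2) = \frac{1}{3} + \frac{5 \log{\left(\frac{81}{16} \right)}}{16}.
Integral = F(1/2) - F(-1/2) = - \frac{2}{3}.

Antiderivative: F(y) = \frac{5 y^{2} \log{\left(y^{4} + 4 y^{2} + 4 \right)}}{4} - \frac{2 y}{2 y^{2} + \frac{5}{2}}; value = - \frac{2}{3}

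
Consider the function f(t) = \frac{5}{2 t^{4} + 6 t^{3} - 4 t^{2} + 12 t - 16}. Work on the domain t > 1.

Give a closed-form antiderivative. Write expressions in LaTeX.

An antiderivative is F(t) = \frac{\log{\left(t - 1 \right)}}{6} - \frac{\log{\left(t + 4 \right)}}{36} - \frac{5 \log{\left(t^{2} + 2 \right)}}{72} - \frac{5 \sqrt{2} \operatorname{atan}{\left(\frac{\sqrt{2} t}{2} \right)}}{36}.

Factor the denominator (2 \left(t - 1\right) \left(t + 4\right) \left(t^{2} + 2\right)) and decompose: f = - \frac{5 \left(t + 2\right)}{36 \left(t^{2} + 2\right)} - \frac{1}{36 \left(t + 4\right)} + \frac{1}{6 \left(t - 1\right)}; each piece integrates to a log, atan, or power term.
Check: d/dt[\frac{\log{\left(t - 1 \right)}}{6} - \frac{\log{\left(t + 4 \right)}}{36} - \frac{5 \log{\left(t^{2} + 2 \right)}}{72} - \frac{5 \sqrt{2} \operatorname{atan}{\left(\frac{\sqrt{2} t}{2} \right)}}{36}] = \frac{5}{2 t^{4} + 6 t^{3} - 4 t^{2} + 12 t - 16} = f(t).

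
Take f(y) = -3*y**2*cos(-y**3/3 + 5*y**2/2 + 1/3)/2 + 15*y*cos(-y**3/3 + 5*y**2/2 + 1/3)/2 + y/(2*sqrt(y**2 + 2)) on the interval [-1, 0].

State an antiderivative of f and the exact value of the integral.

Antiderivative: F(y) = (sqrt(y**2 + 2) + 3*sin(-y**3/3 + 5*y**2/2 + 1/3))/2; value = -sqrt(3)/2 - 3*sin(19/6)/2 + 3*sin(1/3)/2 + sqrt(2)/2

The integrand splits into summands that can be handled one at a time.
F(y) = (sqrt(y**2 + 2) + 3*sin(-y**3/3 + 5*y**2/2 + 1/3))/2 is an antiderivative of f.
Check: d/dy[(sqrt(y**2 + 2) + 3*sin(-y**3/3 + 5*y**2/2 + 1/3))/2] = (-3*y**2*sqrt(y**2 + 2)*cos(-y**3/3 + 5*y**2/2 + 1/3) + 15*y*sqrt(y**2 + 2)*cos(-y**3/3 + 5*y**2/2 + 1/3) + y)/(2*sqrt(y**2 + 2)), which equals f(y).
F(0) = 3*sin(1/3)/2 + sqrt(2)/2; F(-1) = 3*sin(19/6)/2 + sqrt(3)/2.
Integral = F(0) - F(-1) = -sqrt(3)/2 - 3*sin(19/6)/2 + 3*sin(1/3)/2 + sqrt(2)/2.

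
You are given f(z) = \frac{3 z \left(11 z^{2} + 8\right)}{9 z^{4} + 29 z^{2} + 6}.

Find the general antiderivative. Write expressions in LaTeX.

A first test for any F(z): its z-derivative must equal f(z) identically.
Check: d/dz[\frac{2 \log{\left(\frac{3 z^{2}}{2} + \frac{1}{3} \right)} + 9 \log{\left(2 z^{2} + 6 \right)}}{6}] = \frac{33 z^{3} + 24 z}{9 z^{4} + 29 z^{2} + 6}, which equals f(z).

F(z) = \frac{2 \log{\left(\frac{3 z^{2}}{2} + \frac{1}{3} \right)} + 9 \log{\left(2 z^{2} + 6 \right)}}{6} + C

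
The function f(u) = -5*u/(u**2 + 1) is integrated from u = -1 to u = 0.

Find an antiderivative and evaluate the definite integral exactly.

The substitution w = u**4 + 2*u**2 + 1 works: f is exactly (dF/dw)*(dw/du) for that inner function.
F(u) = -5*log(u**4 + 2*u**2 + 1)/4 is an antiderivative of f.
Check: d/du[-5*log(u**4 + 2*u**2 + 1)/4] = -5*u/(u**2 + 1) = f(u).
F(0) = 0; F(-1) = -5*log(4)/4.
Integral = F(0) - F(-1) = 5*log(4)/4.

Antiderivative: F(u) = -5*log(u**4 + 2*u**2 + 1)/4; value = 5*log(4)/4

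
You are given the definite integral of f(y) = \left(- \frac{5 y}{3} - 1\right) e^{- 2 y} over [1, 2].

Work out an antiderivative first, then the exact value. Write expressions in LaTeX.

Antiderivative: F(y) = \frac{\left(10 y + 11\right) e^{- 2 y}}{12}; value = - \frac{7}{4 e^{2}} + \frac{31}{12 e^{4}}

f has the shape u'v + uv' for u = \frac{5 y}{6} + \frac{11}{12} and v = e^{- 2 y} — it is the derivative of the product u*v.
F(y) = \frac{\left(10 y + 11\right) e^{- 2 y}}{12} is an antiderivative of f.
Check: d/dy[\frac{\left(10 y + 11\right) e^{- 2 y}}{12}] = \frac{\left(- 5 y - 3\right) e^{- 2 y}}{3}, which equals f(y).
F(2) = \frac{31}{12 e^{4}}; F(1) = \frac{7}{4 e^{2}}.
Integral = F(2) - F(1) = - \frac{7}{4 e^{2}} + \frac{31}{12 e^{4}}.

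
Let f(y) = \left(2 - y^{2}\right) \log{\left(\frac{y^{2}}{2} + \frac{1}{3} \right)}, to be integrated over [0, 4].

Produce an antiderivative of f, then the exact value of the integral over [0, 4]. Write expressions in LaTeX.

Antiderivative: F(y) = - \frac{y^{3} \log{\left(\frac{y^{2}}{2} + \frac{1}{3} \right)}}{3} + \frac{2 y^{3}}{9} + 2 y \log{\left(\frac{y^{2}}{2} + \frac{1}{3} \right)} - \frac{40 y}{9} + \frac{40 \sqrt{6} \operatorname{atan}{\left(\frac{\sqrt{6} y}{2} \right)}}{27}; value = - \frac{40 \log{\left(\frac{25}{3} \right)}}{3} - \frac{32}{9} + \frac{40 \sqrt{6} \operatorname{atan}{\left(2 \sqrt{6} \right)}}{27}

A candidate is checked by its d/dy: the result must match f(y).
F(y) = - \frac{y^{3} \log{\left(\frac{y^{2}}{2} + \frac{1}{3} \right)}}{3} + \frac{2 y^{3}}{9} + 2 y \log{\left(\frac{y^{2}}{2} + \frac{1}{3} \right)} - \frac{40 y}{9} + \frac{40 \sqrt{6} \operatorname{atan}{\left(\frac{\sqrt{6} y}{2} \right)}}{27} is an antiderivative of f.
Check: d/dy[- \frac{y^{3} \log{\left(\frac{y^{2}}{2} + \frac{1}{3} \right)}}{3} + \frac{2 y^{3}}{9} + 2 y \log{\left(\frac{y^{2}}{2} + \frac{1}{3} \right)} - \frac{40 y}{9} + \frac{40 \sqrt{6} \operatorname{atan}{\left(\frac{\sqrt{6} y}{2} \right)}}{27}] = - y^{2} \log{\left(3 y^{2} + 2 \right)} + y^{2} \log{\left(6 \right)} + 2 \log{\left(3 y^{2} + 2 \right)} - 2 \log{\left(6 \right)}, which equals f(y).
F(4) = - \frac{40 \log{\left(\frac{25}{3} \right)}}{3} - \frac{32}{9} + \frac{40 \sqrt{6} \operatorname{atan}{\left(2 \sqrt{6} \right)}}{27}; F(0) = 0.
Integral = F(4) - F(0) = - \frac{40 \log{\left(\frac{25}{3} \right)}}{3} - \frac{32}{9} + \frac{40 \sqrt{6} \operatorname{atan}{\left(2 \sqrt{6} \right)}}{27}.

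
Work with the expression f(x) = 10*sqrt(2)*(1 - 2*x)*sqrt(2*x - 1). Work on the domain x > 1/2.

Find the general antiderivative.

Any candidate F(x) must reproduce f(x) exactly when differentiated.
Check: d/dx[-8*x**2*sqrt(4*x - 2) + 8*x*sqrt(4*x - 2) - 2*sqrt(4*x - 2)] = (-40*sqrt(2)*x**2 + 40*sqrt(2)*x - 10*sqrt(2))/sqrt(2*x - 1), which equals f(x).

F(x) = -8*x**2*sqrt(4*x - 2) + 8*x*sqrt(4*x - 2) - 2*sqrt(4*x - 2) + C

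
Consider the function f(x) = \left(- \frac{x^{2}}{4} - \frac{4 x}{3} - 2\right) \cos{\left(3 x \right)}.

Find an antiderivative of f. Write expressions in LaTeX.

Whatever form F(x) takes, F'(x) = f(x) is non-negotiable.
Check: d/dx[- \frac{x^{2} \sin{\left(3 x \right)}}{12} - \frac{4 x \sin{\left(3 x \right)}}{9} - \frac{x \cos{\left(3 x \right)}}{18} - \frac{35 \sin{\left(3 x \right)}}{54} - \frac{4 \cos{\left(3 x \right)}}{27}] = - \frac{x^{2} \cos{\left(3 x \right)}}{4} - \frac{4 x \cos{\left(3 x \right)}}{3} - 2 \cos{\left(3 x \right)}, which equals f(x).

An antiderivative is F(x) = - \frac{x^{2} \sin{\left(3 x \right)}}{12} - \frac{4 x \sin{\left(3 x \right)}}{9} - \frac{x \cos{\left(3 x \right)}}{18} - \frac{35 \sin{\left(3 x \right)}}{54} - \frac{4 \cos{\left(3 x \right)}}{27}.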